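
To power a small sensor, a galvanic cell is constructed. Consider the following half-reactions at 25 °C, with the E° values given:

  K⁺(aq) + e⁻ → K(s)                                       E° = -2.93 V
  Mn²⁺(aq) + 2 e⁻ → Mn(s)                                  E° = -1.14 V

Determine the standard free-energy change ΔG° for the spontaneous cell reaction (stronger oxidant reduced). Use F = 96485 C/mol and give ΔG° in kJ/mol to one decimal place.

-345.4 kJ/mol

Mn²⁺/Mn (E° = -1.14 V) is the cathode; K⁺/K (E° = -2.93 V) is the anode, so E°cell = +1.79 V.
Balancing electrons gives n = 2 (lcm of 2 and 1).
ΔG° = −nFE° = −(2)(96485)(+1.79) = -345,416 J = -345.4 kJ/mol.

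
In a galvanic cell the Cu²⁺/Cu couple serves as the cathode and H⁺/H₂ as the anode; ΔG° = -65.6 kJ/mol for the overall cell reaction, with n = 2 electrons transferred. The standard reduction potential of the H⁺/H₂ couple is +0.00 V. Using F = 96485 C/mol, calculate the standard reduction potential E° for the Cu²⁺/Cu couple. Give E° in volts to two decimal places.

+0.34 V

E°cell = −ΔG°/(nF) = −(-65.6×10³)/((2)(96485)) = +0.340 V.
Since Cu²⁺/Cu is the cathode and H⁺/H₂ the anode, E°cell = E°(Cu²⁺/Cu) − E°(H⁺/H₂).
So E°(Cu²⁺/Cu) = E°cell + E°(H⁺/H₂) = +0.340 + (+0.00) = +0.34 V.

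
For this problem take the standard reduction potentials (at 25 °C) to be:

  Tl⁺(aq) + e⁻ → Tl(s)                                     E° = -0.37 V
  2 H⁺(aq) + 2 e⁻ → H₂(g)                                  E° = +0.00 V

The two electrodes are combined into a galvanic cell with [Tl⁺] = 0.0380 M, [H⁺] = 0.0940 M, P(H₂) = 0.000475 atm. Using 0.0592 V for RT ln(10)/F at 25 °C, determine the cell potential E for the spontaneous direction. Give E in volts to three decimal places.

+0.492 V

H⁺/H₂ is the cathode (higher E°), Tl⁺/Tl the anode: E°cell = +0.00 − (-0.37) = +0.37 V, n = 2.
Overall: 2 H⁺(aq) + 2 Tl(s) → H₂(g) + 2 Tl⁺(aq)
Q = P(H₂)·[Tl⁺]^2 / ([H⁺]^2); log Q = -4.110.
E = E° − (0.0592/n) log Q = +0.37 − (0.0592/2)(-4.110) = +0.492 V.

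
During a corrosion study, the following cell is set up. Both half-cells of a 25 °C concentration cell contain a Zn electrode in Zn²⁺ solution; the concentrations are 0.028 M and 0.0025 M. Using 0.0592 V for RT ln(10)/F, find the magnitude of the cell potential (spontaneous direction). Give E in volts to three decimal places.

+0.031 V

For a concentration cell E°cell = 0. The 0.028 M side is the cathode (reduction is favoured where [Zn²⁺] is higher).
With n = 2, E = −(0.0592/2) log([Zn²⁺]ₐₙ/[Zn²⁺]꜀ₐₜ) = −(0.0592/2) log(0.0025/0.028) = −(0.0592/2)(-1.049) = +0.031 V.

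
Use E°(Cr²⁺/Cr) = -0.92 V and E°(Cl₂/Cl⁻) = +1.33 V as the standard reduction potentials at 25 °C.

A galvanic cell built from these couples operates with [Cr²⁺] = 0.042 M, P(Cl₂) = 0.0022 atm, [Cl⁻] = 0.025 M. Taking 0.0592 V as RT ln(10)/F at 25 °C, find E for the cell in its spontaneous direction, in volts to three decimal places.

Cl₂/Cl⁻ is the cathode (higher E°), Cr²⁺/Cr the anode: E°cell = +1.33 − (-0.92) = +2.25 V, n = 2.
Overall: Cl₂(g) + Cr(s) → 2 Cl⁻(aq) + Cr²⁺(aq)
Q = [Cl⁻]^2·[Cr²⁺] / (P(Cl₂)); log Q = -1.923.
E = E° − (0.0592/n) log Q = +2.25 − (0.0592/2)(-1.923) = +2.307 V.

+2.307 V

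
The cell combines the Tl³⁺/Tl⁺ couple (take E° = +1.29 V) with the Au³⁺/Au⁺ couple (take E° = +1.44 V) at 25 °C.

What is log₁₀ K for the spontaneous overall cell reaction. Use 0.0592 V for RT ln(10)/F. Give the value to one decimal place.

Cathode: Au³⁺/Au⁺; anode: Tl³⁺/Tl⁺. E°cell = +0.15 V, n = 2.
log K = nE°cell / 0.0592 = (2)(+0.15) / 0.0592 = 5.1.

5.1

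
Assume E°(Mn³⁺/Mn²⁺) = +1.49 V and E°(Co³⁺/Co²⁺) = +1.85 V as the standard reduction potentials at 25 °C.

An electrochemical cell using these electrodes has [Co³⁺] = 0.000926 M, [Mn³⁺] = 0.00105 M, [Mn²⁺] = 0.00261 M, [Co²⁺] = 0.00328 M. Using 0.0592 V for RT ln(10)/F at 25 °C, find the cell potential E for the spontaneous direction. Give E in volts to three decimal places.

+0.351 V

Co³⁺/Co²⁺ is the cathode (higher E°), Mn³⁺/Mn²⁺ the anode: E°cell = +1.85 − (+1.49) = +0.36 V, n = 1.
Overall: Co³⁺(aq) + Mn²⁺(aq) → Co²⁺(aq) + Mn³⁺(aq)
Q = [Co²⁺]·[Mn³⁺] / ([Co³⁺]·[Mn²⁺]); log Q = 0.154.
E = E° − (0.0592/n) log Q = +0.36 − (0.0592/1)(0.154) = +0.351 V.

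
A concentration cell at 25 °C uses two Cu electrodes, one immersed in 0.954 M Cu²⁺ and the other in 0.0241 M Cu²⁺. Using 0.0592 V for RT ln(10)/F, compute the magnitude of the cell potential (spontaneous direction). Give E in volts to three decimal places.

For a concentration cell E°cell = 0. The 0.954 M side is the cathode (reduction is favoured where [Cu²⁺] is higher).
With n = 2, E = −(0.0592/2) log([Cu²⁺]ₐₙ/[Cu²⁺]꜀ₐₜ) = −(0.0592/2) log(0.0241/0.954) = −(0.0592/2)(-1.598) = +0.047 V.

+0.047 V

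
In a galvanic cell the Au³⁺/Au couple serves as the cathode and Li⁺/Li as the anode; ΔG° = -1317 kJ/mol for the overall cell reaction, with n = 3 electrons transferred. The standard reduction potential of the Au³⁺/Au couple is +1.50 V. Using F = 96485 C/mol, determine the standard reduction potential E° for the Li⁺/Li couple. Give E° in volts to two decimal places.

E°cell = −ΔG°/(nF) = −(-1317×10³)/((3)(96485)) = +4.550 V.
Since Au³⁺/Au is the cathode and Li⁺/Li the anode, E°cell = E°(Au³⁺/Au) − E°(Li⁺/Li).
So E°(Li⁺/Li) = E°(Au³⁺/Au) − E°cell = (+1.50) − (+4.550) = -3.05 V.

-3.05 V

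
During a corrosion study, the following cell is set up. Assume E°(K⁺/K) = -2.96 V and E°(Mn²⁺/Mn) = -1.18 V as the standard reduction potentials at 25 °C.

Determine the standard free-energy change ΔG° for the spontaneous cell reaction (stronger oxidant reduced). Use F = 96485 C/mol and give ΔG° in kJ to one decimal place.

Mn²⁺/Mn (E° = -1.18 V) is the cathode; K⁺/K (E° = -2.96 V) is the anode, so E°cell = +1.78 V.
Balancing electrons gives n = 2 (lcm of 2 and 1).
ΔG° = −nFE° = −(2)(96485)(+1.78) = -343,487 J = -343.5 kJ.

-343.5 kJ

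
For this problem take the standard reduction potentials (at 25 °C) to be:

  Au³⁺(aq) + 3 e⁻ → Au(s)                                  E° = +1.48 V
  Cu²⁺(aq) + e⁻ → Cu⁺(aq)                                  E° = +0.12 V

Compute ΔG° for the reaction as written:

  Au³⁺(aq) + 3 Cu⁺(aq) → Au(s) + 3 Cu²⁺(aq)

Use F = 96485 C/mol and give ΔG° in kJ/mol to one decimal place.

As written, Au³⁺/Au is reduced (cathode) and Cu²⁺/Cu⁺ is oxidised (anode), so E°cell = (+1.48) − (+0.12) = +1.36 V.
Balancing electrons gives n = 3.
ΔG° = −nFE° = −(3)(96485)(+1.36) = -393,659 J = -393.7 kJ/mol.

-393.7 kJ/mol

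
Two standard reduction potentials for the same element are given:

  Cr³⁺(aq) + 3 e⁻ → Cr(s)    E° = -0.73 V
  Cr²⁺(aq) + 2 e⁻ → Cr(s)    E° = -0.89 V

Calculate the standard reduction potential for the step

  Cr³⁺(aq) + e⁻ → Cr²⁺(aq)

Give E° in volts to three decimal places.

-0.410 V

Sequential free energies add, so n₃E°₃ = n₁E°₁ + n₂E°₂.
With n₃ = 3, and the known step contributing 2×(-0.89) V, the unknown satisfies 1·E° = 3×(-0.73) − 2×(-0.89) = -0.410.
E° = -0.410 / 1 = -0.410 V.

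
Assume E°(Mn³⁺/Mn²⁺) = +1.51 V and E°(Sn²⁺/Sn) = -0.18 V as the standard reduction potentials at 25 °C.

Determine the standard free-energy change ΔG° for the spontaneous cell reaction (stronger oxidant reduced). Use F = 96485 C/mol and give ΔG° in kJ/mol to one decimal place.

-326.1 kJ/mol

Mn³⁺/Mn²⁺ (E° = +1.51 V) is the cathode; Sn²⁺/Sn (E° = -0.18 V) is the anode, so E°cell = +1.69 V.
Balancing electrons gives n = 2 (lcm of 1 and 2).
ΔG° = −nFE° = −(2)(96485)(+1.69) = -326,119 J = -326.1 kJ/mol.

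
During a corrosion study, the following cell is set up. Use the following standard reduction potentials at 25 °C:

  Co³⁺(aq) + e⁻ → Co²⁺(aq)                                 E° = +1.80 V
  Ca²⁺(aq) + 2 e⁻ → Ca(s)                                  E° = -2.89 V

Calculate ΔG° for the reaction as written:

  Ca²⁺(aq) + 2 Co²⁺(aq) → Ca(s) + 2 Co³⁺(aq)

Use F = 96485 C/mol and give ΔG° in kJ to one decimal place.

As written, Ca²⁺/Ca is reduced (cathode) and Co³⁺/Co²⁺ is oxidised (anode), so E°cell = (-2.89) − (+1.80) = -4.69 V.
Balancing electrons gives n = 2.
ΔG° = −nFE° = −(2)(96485)(-4.69) = 905,029 J = +905.0 kJ.

+905.0 kJ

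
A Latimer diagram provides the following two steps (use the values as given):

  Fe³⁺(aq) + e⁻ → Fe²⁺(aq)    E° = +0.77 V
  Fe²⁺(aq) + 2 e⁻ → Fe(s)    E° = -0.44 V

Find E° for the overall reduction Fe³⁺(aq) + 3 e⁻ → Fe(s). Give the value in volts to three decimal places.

Standard free energies of sequential steps add: ΔG°₃ = ΔG°₁ + ΔG°₂, so n₃E°₃ = n₁E°₁ + n₂E°₂.
E°₃ = (1×+0.77 + 2×-0.44) / 3 = (-0.110) / 3 = -0.037 V.
Simply averaging or adding the two E° values would be wrong; the electron-weighted sum is required.

-0.037 V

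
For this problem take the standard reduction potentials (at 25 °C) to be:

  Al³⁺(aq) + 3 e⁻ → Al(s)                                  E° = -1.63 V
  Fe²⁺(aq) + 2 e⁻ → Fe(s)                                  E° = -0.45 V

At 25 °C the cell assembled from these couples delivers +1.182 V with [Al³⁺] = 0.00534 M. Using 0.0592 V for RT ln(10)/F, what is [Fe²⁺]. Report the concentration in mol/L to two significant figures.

0.036 M

Fe²⁺/Fe is the cathode, Al³⁺/Al the anode: E°cell = +1.18 V, n = 6.
Overall reaction: 3 Fe²⁺(aq) + 2 Al(s) → 3 Fe(s) + 2 Al³⁺(aq); Q = [Al³⁺]^2/[Fe²⁺]^3.
From E = E° − (0.0592/n) log Q: log Q = (E° − E)·n/0.0592 = (+1.18 − (+1.182))·6/0.0592 = -0.2027.
So 3·log[Fe²⁺] = 2·log(0.00534) − log Q = -4.5449 − (-0.2027) = -4.3422; log[Fe²⁺] = -4.3422 / 3 = -1.4474; [Fe²⁺] = 10^(-1.4474) ≈ 0.036 M.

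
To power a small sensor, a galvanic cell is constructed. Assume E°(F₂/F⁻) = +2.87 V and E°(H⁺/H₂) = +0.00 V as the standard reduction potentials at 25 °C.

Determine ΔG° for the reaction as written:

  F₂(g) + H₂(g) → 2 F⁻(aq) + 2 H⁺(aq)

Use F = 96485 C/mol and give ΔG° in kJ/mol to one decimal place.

-553.8 kJ/mol

As written, F₂/F⁻ is reduced (cathode) and H⁺/H₂ is oxidised (anode), so E°cell = (+2.87) − (+0.00) = +2.87 V.
Balancing electrons gives n = 2.
ΔG° = −nFE° = −(2)(96485)(+2.87) = -553,824 J = -553.8 kJ/mol.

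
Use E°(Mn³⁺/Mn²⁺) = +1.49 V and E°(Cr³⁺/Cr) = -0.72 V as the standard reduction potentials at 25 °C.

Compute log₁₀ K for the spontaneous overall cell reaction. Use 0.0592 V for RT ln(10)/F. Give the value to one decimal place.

Cathode: Mn³⁺/Mn²⁺; anode: Cr³⁺/Cr. E°cell = +2.21 V, n = 3.
log K = nE°cell / 0.0592 = (3)(+2.21) / 0.0592 = 112.0.

112.0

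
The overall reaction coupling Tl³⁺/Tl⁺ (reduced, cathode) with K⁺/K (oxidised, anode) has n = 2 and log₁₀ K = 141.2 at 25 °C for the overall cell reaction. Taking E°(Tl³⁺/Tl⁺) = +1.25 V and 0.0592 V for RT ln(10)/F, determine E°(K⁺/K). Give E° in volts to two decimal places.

-2.93 V

E°cell = (0.0592/n)·log K = (0.0592/2)(141.2) = +4.180 V.
Since Tl³⁺/Tl⁺ is the cathode and K⁺/K the anode, E°cell = E°(Tl³⁺/Tl⁺) − E°(K⁺/K).
So E°(K⁺/K) = E°(Tl³⁺/Tl⁺) − E°cell = (+1.25) − (+4.180) = -2.93 V.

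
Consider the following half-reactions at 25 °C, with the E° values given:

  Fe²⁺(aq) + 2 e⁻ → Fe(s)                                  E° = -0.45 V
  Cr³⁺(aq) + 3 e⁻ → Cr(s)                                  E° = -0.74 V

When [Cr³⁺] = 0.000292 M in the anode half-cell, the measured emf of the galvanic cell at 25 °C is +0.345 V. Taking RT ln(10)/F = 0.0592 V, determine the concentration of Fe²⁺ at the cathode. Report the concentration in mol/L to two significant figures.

Fe²⁺/Fe is the cathode, Cr³⁺/Cr the anode: E°cell = +0.29 V, n = 6.
Overall reaction: 3 Fe²⁺(aq) + 2 Cr(s) → 3 Fe(s) + 2 Cr³⁺(aq); Q = [Cr³⁺]^2/[Fe²⁺]^3.
From E = E° − (0.0592/n) log Q: log Q = (E° − E)·n/0.0592 = (+0.29 − (+0.345))·6/0.0592 = -5.5743.
So 3·log[Fe²⁺] = 2·log(0.000292) − log Q = -7.0692 − (-5.5743) = -1.4949; log[Fe²⁺] = -1.4949 / 3 = -0.4983; [Fe²⁺] = 10^(-0.4983) ≈ 0.32 M.

0.32 M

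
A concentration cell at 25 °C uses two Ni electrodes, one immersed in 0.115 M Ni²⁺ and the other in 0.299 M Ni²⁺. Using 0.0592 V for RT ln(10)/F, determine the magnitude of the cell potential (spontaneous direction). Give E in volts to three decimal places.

For a concentration cell E°cell = 0. The 0.299 M side is the cathode (reduction is favoured where [Ni²⁺] is higher).
With n = 2, E = −(0.0592/2) log([Ni²⁺]ₐₙ/[Ni²⁺]꜀ₐₜ) = −(0.0592/2) log(0.115/0.299) = −(0.0592/2)(-0.415) = +0.012 V.

+0.012 V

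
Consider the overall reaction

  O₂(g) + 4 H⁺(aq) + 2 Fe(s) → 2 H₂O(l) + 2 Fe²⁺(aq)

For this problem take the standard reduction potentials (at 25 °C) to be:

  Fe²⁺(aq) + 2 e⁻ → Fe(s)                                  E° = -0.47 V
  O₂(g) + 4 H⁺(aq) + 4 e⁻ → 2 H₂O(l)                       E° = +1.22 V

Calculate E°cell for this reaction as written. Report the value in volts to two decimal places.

The O₂/H₂O couple has the higher reduction potential, so it is the cathode; Fe²⁺/Fe is oxidised at the anode.
E°cell = E°(cathode) − E°(anode) = (+1.22) − (-0.47) = +1.69 V.

+1.69 V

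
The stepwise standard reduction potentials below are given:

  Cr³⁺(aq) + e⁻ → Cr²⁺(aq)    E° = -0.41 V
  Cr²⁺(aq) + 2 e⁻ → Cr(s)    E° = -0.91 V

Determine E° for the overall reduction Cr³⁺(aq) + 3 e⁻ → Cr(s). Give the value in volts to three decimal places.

Adding the free-energy changes (−nFE°) of the two steps gives −n₃FE°₃ = −n₁FE°₁ − n₂FE°₂.
E°₃ = (1×-0.41 + 2×-0.91) / 3 = (-2.230) / 3 = -0.743 V.
Simply averaging or adding the two E° values would be wrong; the electron-weighted sum is required.

-0.743 V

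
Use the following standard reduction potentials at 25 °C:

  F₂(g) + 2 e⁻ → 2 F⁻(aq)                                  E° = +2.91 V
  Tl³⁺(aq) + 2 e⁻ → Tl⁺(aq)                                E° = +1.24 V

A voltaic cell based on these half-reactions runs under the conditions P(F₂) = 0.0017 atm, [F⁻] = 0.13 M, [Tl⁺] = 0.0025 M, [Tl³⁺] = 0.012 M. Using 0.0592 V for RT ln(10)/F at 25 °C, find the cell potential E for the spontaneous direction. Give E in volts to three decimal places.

+1.620 V

F₂/F⁻ is the cathode (higher E°), Tl³⁺/Tl⁺ the anode: E°cell = +2.91 − (+1.24) = +1.67 V, n = 2.
Overall: F₂(g) + Tl⁺(aq) → 2 F⁻(aq) + Tl³⁺(aq)
Q = [F⁻]^2·[Tl³⁺] / (P(F₂)·[Tl⁺]); log Q = 1.679.
E = E° − (0.0592/n) log Q = +1.67 − (0.0592/2)(1.679) = +1.620 V.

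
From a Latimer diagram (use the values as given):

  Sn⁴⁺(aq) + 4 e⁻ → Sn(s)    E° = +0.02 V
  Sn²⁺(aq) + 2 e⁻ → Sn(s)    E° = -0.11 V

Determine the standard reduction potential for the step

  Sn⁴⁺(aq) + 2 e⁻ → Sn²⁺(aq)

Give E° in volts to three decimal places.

+0.150 V

Sequential free energies add, so n₃E°₃ = n₁E°₁ + n₂E°₂.
With n₃ = 4, and the known step contributing 2×(-0.11) V, the unknown satisfies 2·E° = 4×(+0.02) − 2×(-0.11) = +0.300.
E° = +0.300 / 2 = +0.150 V.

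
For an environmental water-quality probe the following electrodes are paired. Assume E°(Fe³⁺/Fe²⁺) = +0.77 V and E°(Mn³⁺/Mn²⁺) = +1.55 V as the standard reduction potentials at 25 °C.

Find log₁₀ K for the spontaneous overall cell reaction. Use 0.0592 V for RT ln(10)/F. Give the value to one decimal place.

13.2

Cathode: Mn³⁺/Mn²⁺; anode: Fe³⁺/Fe²⁺. E°cell = +0.78 V, n = 1.
log K = nE°cell / 0.0592 = (1)(+0.78) / 0.0592 = 13.2.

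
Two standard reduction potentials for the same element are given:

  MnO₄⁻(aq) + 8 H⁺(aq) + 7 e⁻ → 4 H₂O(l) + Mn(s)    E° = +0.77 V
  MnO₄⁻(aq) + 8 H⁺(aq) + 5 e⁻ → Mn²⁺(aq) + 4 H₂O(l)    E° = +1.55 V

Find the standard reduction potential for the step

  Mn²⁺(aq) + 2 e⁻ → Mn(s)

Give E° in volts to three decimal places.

-1.180 V

Sequential free energies add, so n₃E°₃ = n₁E°₁ + n₂E°₂.
With n₃ = 7, and the known step contributing 5×(+1.55) V, the unknown satisfies 2·E° = 7×(+0.77) − 5×(+1.55) = -2.360.
E° = -2.360 / 2 = -1.180 V.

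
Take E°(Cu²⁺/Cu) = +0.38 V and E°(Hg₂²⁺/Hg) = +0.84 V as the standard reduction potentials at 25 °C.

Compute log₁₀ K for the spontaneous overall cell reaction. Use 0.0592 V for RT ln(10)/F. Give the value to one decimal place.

15.5

Cathode: Hg₂²⁺/Hg; anode: Cu²⁺/Cu. E°cell = +0.46 V, n = 2.
log K = nE°cell / 0.0592 = (2)(+0.46) / 0.0592 = 15.5.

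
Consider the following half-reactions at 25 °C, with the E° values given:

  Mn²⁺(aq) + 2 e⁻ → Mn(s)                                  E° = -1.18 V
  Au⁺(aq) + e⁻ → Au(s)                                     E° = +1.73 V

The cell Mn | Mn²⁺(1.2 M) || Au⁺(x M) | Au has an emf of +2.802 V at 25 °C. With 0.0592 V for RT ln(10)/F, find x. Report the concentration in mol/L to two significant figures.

0.016 M

Au⁺/Au is the cathode, Mn²⁺/Mn the anode: E°cell = +2.91 V, n = 2.
Overall reaction: 2 Au⁺(aq) + Mn(s) → 2 Au(s) + Mn²⁺(aq); Q = [Mn²⁺]^1/[Au⁺]^2.
From E = E° − (0.0592/n) log Q: log Q = (E° − E)·n/0.0592 = (+2.91 − (+2.802))·2/0.0592 = 3.6486.
So 2·log[Au⁺] = 1·log(1.2) − log Q = 0.0792 − (3.6486) = -3.5694; log[Au⁺] = -3.5694 / 2 = -1.7847; [Au⁺] = 10^(-1.7847) ≈ 0.016 M.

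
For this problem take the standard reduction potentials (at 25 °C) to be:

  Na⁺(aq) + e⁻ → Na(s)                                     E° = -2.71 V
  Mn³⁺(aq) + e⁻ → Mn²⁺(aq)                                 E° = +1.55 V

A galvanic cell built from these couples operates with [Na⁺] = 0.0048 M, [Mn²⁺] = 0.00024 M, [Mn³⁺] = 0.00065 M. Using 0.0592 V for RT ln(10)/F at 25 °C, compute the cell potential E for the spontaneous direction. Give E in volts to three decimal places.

+4.423 V

Mn³⁺/Mn²⁺ is the cathode (higher E°), Na⁺/Na the anode: E°cell = +1.55 − (-2.71) = +4.26 V, n = 1.
Overall: Mn³⁺(aq) + Na(s) → Mn²⁺(aq) + Na⁺(aq)
Q = [Mn²⁺]·[Na⁺] / ([Mn³⁺]); log Q = -2.751.
E = E° − (0.0592/n) log Q = +4.26 − (0.0592/1)(-2.751) = +4.423 V.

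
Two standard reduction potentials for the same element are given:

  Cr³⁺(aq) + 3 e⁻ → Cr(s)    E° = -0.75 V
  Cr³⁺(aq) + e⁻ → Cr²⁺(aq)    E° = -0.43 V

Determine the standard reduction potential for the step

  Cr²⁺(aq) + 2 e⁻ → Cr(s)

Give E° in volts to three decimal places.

-0.910 V

Sequential free energies add, so n₃E°₃ = n₁E°₁ + n₂E°₂.
With n₃ = 3, and the known step contributing 1×(-0.43) V, the unknown satisfies 2·E° = 3×(-0.75) − 1×(-0.43) = -1.820.
E° = -1.820 / 2 = -0.910 V.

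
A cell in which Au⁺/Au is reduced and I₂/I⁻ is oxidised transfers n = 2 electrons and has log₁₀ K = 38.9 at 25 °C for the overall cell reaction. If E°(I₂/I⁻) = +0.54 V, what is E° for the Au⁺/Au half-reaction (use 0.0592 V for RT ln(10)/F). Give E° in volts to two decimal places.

+1.69 V

E°cell = (0.0592/n)·log K = (0.0592/2)(38.9) = +1.151 V.
Since Au⁺/Au is the cathode and I₂/I⁻ the anode, E°cell = E°(Au⁺/Au) − E°(I₂/I⁻).
So E°(Au⁺/Au) = E°cell + E°(I₂/I⁻) = +1.151 + (+0.54) = +1.69 V.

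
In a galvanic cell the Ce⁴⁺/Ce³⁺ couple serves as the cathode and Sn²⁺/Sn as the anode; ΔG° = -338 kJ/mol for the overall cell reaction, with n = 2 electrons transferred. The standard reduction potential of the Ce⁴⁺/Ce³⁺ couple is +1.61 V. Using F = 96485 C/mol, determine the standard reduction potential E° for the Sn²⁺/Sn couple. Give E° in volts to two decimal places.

E°cell = −ΔG°/(nF) = −(-338×10³)/((2)(96485)) = +1.752 V.
Since Ce⁴⁺/Ce³⁺ is the cathode and Sn²⁺/Sn the anode, E°cell = E°(Ce⁴⁺/Ce³⁺) − E°(Sn²⁺/Sn).
So E°(Sn²⁺/Sn) = E°(Ce⁴⁺/Ce³⁺) − E°cell = (+1.61) − (+1.752) = -0.14 V.

-0.14 V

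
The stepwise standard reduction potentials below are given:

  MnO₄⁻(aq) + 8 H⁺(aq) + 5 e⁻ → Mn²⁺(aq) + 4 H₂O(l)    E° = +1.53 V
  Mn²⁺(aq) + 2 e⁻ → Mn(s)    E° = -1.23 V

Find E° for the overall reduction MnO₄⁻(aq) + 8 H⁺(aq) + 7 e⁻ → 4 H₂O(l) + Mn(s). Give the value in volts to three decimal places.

Adding the free-energy changes (−nFE°) of the two steps gives −n₃FE°₃ = −n₁FE°₁ − n₂FE°₂.
E°₃ = (5×+1.53 + 2×-1.23) / 7 = (+5.190) / 7 = +0.741 V.
Simply averaging or adding the two E° values would be wrong; the electron-weighted sum is required.

+0.741 V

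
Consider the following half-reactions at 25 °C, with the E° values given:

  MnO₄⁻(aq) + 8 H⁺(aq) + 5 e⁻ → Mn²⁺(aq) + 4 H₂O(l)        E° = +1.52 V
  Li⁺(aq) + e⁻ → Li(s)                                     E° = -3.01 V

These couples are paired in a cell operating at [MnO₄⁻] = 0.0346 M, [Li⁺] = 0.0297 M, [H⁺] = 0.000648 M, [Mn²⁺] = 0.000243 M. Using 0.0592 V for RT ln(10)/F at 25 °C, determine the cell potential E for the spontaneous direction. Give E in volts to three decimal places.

+4.344 V

MnO₄⁻/Mn²⁺ is the cathode (higher E°), Li⁺/Li the anode: E°cell = +1.52 − (-3.01) = +4.53 V, n = 5.
Overall: MnO₄⁻(aq) + 8 H⁺(aq) + 5 Li(s) → Mn²⁺(aq) + 4 H₂O(l) + 5 Li⁺(aq)
Q = [Mn²⁺]·[Li⁺]^5 / ([MnO₄⁻]·[H⁺]^8); log Q = 15.718.
E = E° − (0.0592/n) log Q = +4.53 − (0.0592/5)(15.718) = +4.344 V.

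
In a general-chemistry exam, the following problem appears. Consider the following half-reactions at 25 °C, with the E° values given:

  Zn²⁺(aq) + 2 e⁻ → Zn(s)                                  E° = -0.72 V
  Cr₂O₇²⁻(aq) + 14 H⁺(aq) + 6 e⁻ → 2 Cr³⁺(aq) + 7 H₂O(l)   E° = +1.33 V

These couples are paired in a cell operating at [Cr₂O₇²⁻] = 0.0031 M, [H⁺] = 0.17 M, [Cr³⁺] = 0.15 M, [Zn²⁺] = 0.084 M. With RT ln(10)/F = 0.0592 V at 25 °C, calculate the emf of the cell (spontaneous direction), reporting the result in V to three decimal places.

+1.967 V

Cr₂O₇²⁻/Cr³⁺ is the cathode (higher E°), Zn²⁺/Zn the anode: E°cell = +1.33 − (-0.72) = +2.05 V, n = 6.
Overall: Cr₂O₇²⁻(aq) + 14 H⁺(aq) + 3 Zn(s) → 2 Cr³⁺(aq) + 7 H₂O(l) + 3 Zn²⁺(aq)
Q = [Cr³⁺]^2·[Zn²⁺]^3 / ([Cr₂O₇²⁻]·[H⁺]^14); log Q = 8.407.
E = E° − (0.0592/n) log Q = +2.05 − (0.0592/6)(8.407) = +1.967 V.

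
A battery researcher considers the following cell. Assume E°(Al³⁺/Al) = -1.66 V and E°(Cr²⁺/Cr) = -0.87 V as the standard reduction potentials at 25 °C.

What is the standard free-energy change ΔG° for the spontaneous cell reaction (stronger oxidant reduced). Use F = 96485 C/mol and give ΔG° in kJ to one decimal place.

Cr²⁺/Cr (E° = -0.87 V) is the cathode; Al³⁺/Al (E° = -1.66 V) is the anode, so E°cell = +0.79 V.
Balancing electrons gives n = 6 (lcm of 2 and 3).
ΔG° = −nFE° = −(6)(96485)(+0.79) = -457,339 J = -457.3 kJ.

-457.3 kJ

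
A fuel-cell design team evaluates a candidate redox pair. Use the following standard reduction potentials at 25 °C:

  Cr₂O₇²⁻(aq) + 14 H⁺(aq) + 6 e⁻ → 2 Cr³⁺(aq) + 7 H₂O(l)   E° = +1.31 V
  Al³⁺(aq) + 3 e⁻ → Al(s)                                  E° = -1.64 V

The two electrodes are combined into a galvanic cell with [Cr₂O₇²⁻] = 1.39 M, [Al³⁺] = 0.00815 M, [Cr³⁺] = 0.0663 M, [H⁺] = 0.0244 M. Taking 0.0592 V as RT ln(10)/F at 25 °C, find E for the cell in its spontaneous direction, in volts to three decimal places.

+2.793 V

Cr₂O₇²⁻/Cr³⁺ is the cathode (higher E°), Al³⁺/Al the anode: E°cell = +1.31 − (-1.64) = +2.95 V, n = 6.
Overall: Cr₂O₇²⁻(aq) + 14 H⁺(aq) + 2 Al(s) → 2 Cr³⁺(aq) + 7 H₂O(l) + 2 Al³⁺(aq)
Q = [Cr³⁺]^2·[Al³⁺]^2 / ([Cr₂O₇²⁻]·[H⁺]^14); log Q = 15.899.
E = E° − (0.0592/n) log Q = +2.95 − (0.0592/6)(15.899) = +2.793 V.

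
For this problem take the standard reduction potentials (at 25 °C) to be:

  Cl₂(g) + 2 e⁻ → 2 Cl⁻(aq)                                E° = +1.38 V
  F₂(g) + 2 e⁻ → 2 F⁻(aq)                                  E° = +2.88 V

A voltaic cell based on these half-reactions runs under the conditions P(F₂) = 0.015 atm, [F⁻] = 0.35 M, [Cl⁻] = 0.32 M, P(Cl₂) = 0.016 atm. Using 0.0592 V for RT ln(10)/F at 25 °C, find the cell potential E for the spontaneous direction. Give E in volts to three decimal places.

F₂/F⁻ is the cathode (higher E°), Cl₂/Cl⁻ the anode: E°cell = +2.88 − (+1.38) = +1.50 V, n = 2.
Overall: F₂(g) + 2 Cl⁻(aq) → 2 F⁻(aq) + Cl₂(g)
Q = [F⁻]^2·P(Cl₂) / (P(F₂)·[Cl⁻]^2); log Q = 0.106.
E = E° − (0.0592/n) log Q = +1.50 − (0.0592/2)(0.106) = +1.497 V.

+1.497 V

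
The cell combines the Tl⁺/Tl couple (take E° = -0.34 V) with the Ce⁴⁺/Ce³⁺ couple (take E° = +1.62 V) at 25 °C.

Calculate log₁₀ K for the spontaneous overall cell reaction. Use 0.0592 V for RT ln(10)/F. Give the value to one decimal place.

Cathode: Ce⁴⁺/Ce³⁺; anode: Tl⁺/Tl. E°cell = +1.96 V, n = 1.
log K = nE°cell / 0.0592 = (1)(+1.96) / 0.0592 = 33.1.

33.1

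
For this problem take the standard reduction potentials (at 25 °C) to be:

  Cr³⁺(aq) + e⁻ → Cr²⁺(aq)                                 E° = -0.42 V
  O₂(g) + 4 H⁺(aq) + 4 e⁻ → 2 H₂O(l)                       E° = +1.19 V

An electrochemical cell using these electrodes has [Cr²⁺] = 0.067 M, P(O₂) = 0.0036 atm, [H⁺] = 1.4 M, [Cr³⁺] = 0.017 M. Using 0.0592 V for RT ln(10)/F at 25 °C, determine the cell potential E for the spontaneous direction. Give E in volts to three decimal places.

+1.618 V

O₂/H₂O is the cathode (higher E°), Cr³⁺/Cr²⁺ the anode: E°cell = +1.19 − (-0.42) = +1.61 V, n = 4.
Overall: O₂(g) + 4 H⁺(aq) + 4 Cr²⁺(aq) → 2 H₂O(l) + 4 Cr³⁺(aq)
Q = [Cr³⁺]^4 / (P(O₂)·[H⁺]^4·[Cr²⁺]^4); log Q = -0.523.
E = E° − (0.0592/n) log Q = +1.61 − (0.0592/4)(-0.523) = +1.618 V.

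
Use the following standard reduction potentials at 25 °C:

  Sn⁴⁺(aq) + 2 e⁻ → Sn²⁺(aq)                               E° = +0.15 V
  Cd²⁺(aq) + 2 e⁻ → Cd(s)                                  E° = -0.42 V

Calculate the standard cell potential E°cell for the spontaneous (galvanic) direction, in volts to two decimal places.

The Sn⁴⁺/Sn²⁺ couple has the higher reduction potential, so it is the cathode; Cd²⁺/Cd is oxidised at the anode.
E°cell = E°(cathode) − E°(anode) = (+0.15) − (-0.42) = +0.57 V.
Since E°cell > 0, the reaction is spontaneous under standard conditions.

+0.57 V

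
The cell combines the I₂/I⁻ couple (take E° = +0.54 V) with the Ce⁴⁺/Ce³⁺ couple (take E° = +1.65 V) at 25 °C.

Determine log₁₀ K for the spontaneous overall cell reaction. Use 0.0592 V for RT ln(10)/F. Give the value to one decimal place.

Cathode: Ce⁴⁺/Ce³⁺; anode: I₂/I⁻. E°cell = +1.11 V, n = 2.
log K = nE°cell / 0.0592 = (2)(+1.11) / 0.0592 = 37.5.

37.5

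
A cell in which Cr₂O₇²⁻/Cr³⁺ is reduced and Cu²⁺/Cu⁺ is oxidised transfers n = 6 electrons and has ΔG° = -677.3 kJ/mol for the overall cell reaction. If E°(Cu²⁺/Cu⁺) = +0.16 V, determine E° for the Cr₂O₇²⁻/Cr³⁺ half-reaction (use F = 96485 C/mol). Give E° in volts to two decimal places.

+1.33 V

E°cell = −ΔG°/(nF) = −(-677.3×10³)/((6)(96485)) = +1.170 V.
Since Cr₂O₇²⁻/Cr³⁺ is the cathode and Cu²⁺/Cu⁺ the anode, E°cell = E°(Cr₂O₇²⁻/Cr³⁺) − E°(Cu²⁺/Cu⁺).
So E°(Cr₂O₇²⁻/Cr³⁺) = E°cell + E°(Cu²⁺/Cu⁺) = +1.170 + (+0.16) = +1.33 V.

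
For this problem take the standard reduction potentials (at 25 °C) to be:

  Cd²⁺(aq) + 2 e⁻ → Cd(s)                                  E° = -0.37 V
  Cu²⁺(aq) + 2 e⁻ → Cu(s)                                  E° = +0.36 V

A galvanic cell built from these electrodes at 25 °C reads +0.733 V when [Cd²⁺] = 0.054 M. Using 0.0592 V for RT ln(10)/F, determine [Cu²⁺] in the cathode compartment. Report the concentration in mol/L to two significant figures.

Cu²⁺/Cu is the cathode, Cd²⁺/Cd the anode: E°cell = +0.73 V, n = 2.
Overall reaction: Cu²⁺(aq) + Cd(s) → Cu(s) + Cd²⁺(aq); Q = [Cd²⁺]^1/[Cu²⁺]^1.
From E = E° − (0.0592/n) log Q: log Q = (E° − E)·n/0.0592 = (+0.73 − (+0.733))·2/0.0592 = -0.1014.
So 1·log[Cu²⁺] = 1·log(0.054) − log Q = -1.2676 − (-0.1014) = -1.1662; [Cu²⁺] = 10^(-1.1662) ≈ 0.068 M.

0.068 M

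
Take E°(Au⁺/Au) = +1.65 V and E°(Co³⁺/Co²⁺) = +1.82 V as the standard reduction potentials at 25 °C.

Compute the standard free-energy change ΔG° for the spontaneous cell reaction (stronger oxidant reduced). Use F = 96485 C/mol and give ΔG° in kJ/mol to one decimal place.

Co³⁺/Co²⁺ (E° = +1.82 V) is the cathode; Au⁺/Au (E° = +1.65 V) is the anode, so E°cell = +0.17 V.
Balancing electrons gives n = 1 (lcm of 1 and 1).
ΔG° = −nFE° = −(1)(96485)(+0.17) = -16,402 J = -16.4 kJ/mol.

-16.4 kJ/mol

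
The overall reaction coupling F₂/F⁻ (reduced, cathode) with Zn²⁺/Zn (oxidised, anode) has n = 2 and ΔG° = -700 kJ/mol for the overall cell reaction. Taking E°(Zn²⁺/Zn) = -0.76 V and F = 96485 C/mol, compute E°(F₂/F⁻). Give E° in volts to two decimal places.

+2.87 V

E°cell = −ΔG°/(nF) = −(-700×10³)/((2)(96485)) = +3.628 V.
Since F₂/F⁻ is the cathode and Zn²⁺/Zn the anode, E°cell = E°(F₂/F⁻) − E°(Zn²⁺/Zn).
So E°(F₂/F⁻) = E°cell + E°(Zn²⁺/Zn) = +3.628 + (-0.76) = +2.87 V.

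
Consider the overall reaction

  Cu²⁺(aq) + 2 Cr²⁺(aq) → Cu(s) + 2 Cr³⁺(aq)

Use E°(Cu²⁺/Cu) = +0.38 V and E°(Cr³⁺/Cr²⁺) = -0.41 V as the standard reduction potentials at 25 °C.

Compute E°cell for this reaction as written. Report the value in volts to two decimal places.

The Cu²⁺/Cu couple has the higher reduction potential, so it is the cathode; Cr³⁺/Cr²⁺ is oxidised at the anode.
E°cell = E°(cathode) − E°(anode) = (+0.38) − (-0.41) = +0.79 V.

+0.79 V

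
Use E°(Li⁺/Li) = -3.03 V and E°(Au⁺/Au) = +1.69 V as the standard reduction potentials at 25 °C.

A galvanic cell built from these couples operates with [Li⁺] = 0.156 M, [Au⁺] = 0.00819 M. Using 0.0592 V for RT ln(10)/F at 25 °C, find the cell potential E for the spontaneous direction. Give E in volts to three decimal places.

+4.644 V

Au⁺/Au is the cathode (higher E°), Li⁺/Li the anode: E°cell = +1.69 − (-3.03) = +4.72 V, n = 1.
Overall: Au⁺(aq) + Li(s) → Au(s) + Li⁺(aq)
Q = [Li⁺] / ([Au⁺]); log Q = 1.280.
E = E° − (0.0592/n) log Q = +4.72 − (0.0592/1)(1.280) = +4.644 V.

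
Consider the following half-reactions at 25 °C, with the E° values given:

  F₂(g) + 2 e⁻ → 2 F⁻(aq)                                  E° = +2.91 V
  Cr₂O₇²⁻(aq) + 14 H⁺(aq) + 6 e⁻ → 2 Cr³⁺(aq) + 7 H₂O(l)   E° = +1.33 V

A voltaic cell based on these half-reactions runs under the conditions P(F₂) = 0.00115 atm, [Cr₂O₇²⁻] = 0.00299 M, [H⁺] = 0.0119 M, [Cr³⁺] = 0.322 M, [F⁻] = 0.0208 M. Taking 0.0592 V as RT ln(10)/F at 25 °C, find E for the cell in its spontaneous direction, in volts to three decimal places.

F₂/F⁻ is the cathode (higher E°), Cr₂O₇²⁻/Cr³⁺ the anode: E°cell = +2.91 − (+1.33) = +1.58 V, n = 6.
Overall: 3 F₂(g) + 2 Cr³⁺(aq) + 7 H₂O(l) → 6 F⁻(aq) + Cr₂O₇²⁻(aq) + 14 H⁺(aq)
Q = [F⁻]^6·[Cr₂O₇²⁻]·[H⁺]^14 / (P(F₂)^3·[Cr³⁺]^2); log Q = -29.756.
E = E° − (0.0592/n) log Q = +1.58 − (0.0592/6)(-29.756) = +1.874 V.

+1.874 V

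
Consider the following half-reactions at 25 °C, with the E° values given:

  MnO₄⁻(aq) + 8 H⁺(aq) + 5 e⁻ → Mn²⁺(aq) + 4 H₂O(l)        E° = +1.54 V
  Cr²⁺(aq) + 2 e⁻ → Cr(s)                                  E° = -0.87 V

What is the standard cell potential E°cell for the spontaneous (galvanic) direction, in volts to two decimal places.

The MnO₄⁻/Mn²⁺ couple has the higher reduction potential, so it is the cathode; Cr²⁺/Cr is oxidised at the anode.
E°cell = E°(cathode) − E°(anode) = (+1.54) − (-0.87) = +2.41 V.
Since E°cell > 0, the reaction is spontaneous under standard conditions.

+2.41 V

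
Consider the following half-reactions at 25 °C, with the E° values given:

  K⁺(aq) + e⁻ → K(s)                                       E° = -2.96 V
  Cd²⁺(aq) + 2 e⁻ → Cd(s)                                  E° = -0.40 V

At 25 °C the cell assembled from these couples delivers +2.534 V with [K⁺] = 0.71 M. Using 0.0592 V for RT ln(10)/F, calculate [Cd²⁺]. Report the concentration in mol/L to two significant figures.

Cd²⁺/Cd is the cathode, K⁺/K the anode: E°cell = +2.56 V, n = 2.
Overall reaction: Cd²⁺(aq) + 2 K(s) → Cd(s) + 2 K⁺(aq); Q = [K⁺]^2/[Cd²⁺]^1.
From E = E° − (0.0592/n) log Q: log Q = (E° − E)·n/0.0592 = (+2.56 − (+2.534))·2/0.0592 = 0.8784.
So 1·log[Cd²⁺] = 2·log(0.71) − log Q = -0.2975 − (0.8784) = -1.1759; [Cd²⁺] = 10^(-1.1759) ≈ 0.067 M.

0.067 M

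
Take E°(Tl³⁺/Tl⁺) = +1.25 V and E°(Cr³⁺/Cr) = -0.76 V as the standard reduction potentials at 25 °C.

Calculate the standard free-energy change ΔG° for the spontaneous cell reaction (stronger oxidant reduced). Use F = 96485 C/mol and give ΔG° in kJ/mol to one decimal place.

Tl³⁺/Tl⁺ (E° = +1.25 V) is the cathode; Cr³⁺/Cr (E° = -0.76 V) is the anode, so E°cell = +2.01 V.
Balancing electrons gives n = 6 (lcm of 2 and 3).
ΔG° = −nFE° = −(6)(96485)(+2.01) = -1,163,609 J = -1163.6 kJ/mol.

-1163.6 kJ/mol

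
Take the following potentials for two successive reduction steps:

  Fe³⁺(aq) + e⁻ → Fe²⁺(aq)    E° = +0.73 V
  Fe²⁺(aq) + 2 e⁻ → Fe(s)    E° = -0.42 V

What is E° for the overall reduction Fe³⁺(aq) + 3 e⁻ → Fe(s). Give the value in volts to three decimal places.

-0.037 V

Since ΔG° = −nFE° is additive over sequential reductions, n₃E°₃ = n₁E°₁ + n₂E°₂.
E°₃ = (1×+0.73 + 2×-0.42) / 3 = (-0.110) / 3 = -0.037 V.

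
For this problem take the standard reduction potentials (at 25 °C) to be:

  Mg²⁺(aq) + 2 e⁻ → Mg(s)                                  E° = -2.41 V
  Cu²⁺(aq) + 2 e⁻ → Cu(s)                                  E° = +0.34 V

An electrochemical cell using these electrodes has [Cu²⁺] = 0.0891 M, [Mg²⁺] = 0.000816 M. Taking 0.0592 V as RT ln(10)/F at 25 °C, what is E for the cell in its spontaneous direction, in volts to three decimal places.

Cu²⁺/Cu is the cathode (higher E°), Mg²⁺/Mg the anode: E°cell = +0.34 − (-2.41) = +2.75 V, n = 2.
Overall: Cu²⁺(aq) + Mg(s) → Cu(s) + Mg²⁺(aq)
Q = [Mg²⁺] / ([Cu²⁺]); log Q = -2.038.
E = E° − (0.0592/n) log Q = +2.75 − (0.0592/2)(-2.038) = +2.810 V.

+2.810 V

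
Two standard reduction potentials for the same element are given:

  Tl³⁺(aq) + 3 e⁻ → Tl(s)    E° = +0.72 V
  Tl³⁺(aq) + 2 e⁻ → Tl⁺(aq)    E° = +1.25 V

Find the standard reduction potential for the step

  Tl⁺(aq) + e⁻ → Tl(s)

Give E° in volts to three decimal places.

-0.340 V

Sequential free energies add, so n₃E°₃ = n₁E°₁ + n₂E°₂.
With n₃ = 3, and the known step contributing 2×(+1.25) V, the unknown satisfies 1·E° = 3×(+0.72) − 2×(+1.25) = -0.340.
E° = -0.340 / 1 = -0.340 V.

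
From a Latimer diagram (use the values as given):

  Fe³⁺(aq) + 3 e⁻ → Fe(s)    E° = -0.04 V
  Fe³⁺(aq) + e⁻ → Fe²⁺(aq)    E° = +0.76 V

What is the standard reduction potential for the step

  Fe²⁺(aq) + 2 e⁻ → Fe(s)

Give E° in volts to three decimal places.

Sequential free energies add, so n₃E°₃ = n₁E°₁ + n₂E°₂.
With n₃ = 3, and the known step contributing 1×(+0.76) V, the unknown satisfies 2·E° = 3×(-0.04) − 1×(+0.76) = -0.880.
E° = -0.880 / 2 = -0.440 V.

-0.440 V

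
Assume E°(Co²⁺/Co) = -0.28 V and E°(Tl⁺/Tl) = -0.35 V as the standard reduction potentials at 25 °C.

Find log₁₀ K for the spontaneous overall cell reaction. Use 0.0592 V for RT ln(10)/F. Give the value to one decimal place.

2.4

Cathode: Co²⁺/Co; anode: Tl⁺/Tl. E°cell = +0.07 V, n = 2.
log K = nE°cell / 0.0592 = (2)(+0.07) / 0.0592 = 2.4.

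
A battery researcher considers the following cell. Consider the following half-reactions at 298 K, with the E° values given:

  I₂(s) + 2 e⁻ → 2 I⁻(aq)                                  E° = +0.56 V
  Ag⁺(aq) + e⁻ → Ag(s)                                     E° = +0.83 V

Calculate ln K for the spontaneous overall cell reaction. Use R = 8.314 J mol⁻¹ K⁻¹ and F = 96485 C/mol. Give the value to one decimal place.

21.0

Cathode: Ag⁺/Ag; anode: I₂/I⁻. E°cell = (+0.83) − (+0.56) = +0.27 V, with n = 2.
ΔG° = −nFE° = −RT ln K, so ln K = nFE°/(RT) = (2)(96485)(+0.27) / ((8.314)(298)) = 21.029.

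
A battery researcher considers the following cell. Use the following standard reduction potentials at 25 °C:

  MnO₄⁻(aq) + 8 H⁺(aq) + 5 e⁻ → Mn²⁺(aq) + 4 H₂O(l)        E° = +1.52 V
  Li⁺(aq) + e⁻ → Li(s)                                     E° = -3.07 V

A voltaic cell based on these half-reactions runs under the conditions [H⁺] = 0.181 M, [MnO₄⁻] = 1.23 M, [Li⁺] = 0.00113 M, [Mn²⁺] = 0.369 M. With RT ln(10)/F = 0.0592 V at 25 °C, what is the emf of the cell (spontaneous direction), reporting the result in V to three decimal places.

MnO₄⁻/Mn²⁺ is the cathode (higher E°), Li⁺/Li the anode: E°cell = +1.52 − (-3.07) = +4.59 V, n = 5.
Overall: MnO₄⁻(aq) + 8 H⁺(aq) + 5 Li(s) → Mn²⁺(aq) + 4 H₂O(l) + 5 Li⁺(aq)
Q = [Mn²⁺]·[Li⁺]^5 / ([MnO₄⁻]·[H⁺]^8); log Q = -9.319.
E = E° − (0.0592/n) log Q = +4.59 − (0.0592/5)(-9.319) = +4.700 V.

+4.700 V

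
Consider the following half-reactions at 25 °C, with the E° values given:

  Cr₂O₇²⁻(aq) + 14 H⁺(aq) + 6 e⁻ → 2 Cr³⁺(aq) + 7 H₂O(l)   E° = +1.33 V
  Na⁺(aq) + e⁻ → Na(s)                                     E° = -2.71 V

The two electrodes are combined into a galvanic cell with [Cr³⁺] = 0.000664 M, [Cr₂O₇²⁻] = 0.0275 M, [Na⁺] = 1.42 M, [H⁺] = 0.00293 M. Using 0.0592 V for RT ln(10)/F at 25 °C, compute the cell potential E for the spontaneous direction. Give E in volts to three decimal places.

Cr₂O₇²⁻/Cr³⁺ is the cathode (higher E°), Na⁺/Na the anode: E°cell = +1.33 − (-2.71) = +4.04 V, n = 6.
Overall: Cr₂O₇²⁻(aq) + 14 H⁺(aq) + 6 Na(s) → 2 Cr³⁺(aq) + 7 H₂O(l) + 6 Na⁺(aq)
Q = [Cr³⁺]^2·[Na⁺]^6 / ([Cr₂O₇²⁻]·[H⁺]^14); log Q = 31.583.
E = E° − (0.0592/n) log Q = +4.04 − (0.0592/6)(31.583) = +3.728 V.

+3.728 V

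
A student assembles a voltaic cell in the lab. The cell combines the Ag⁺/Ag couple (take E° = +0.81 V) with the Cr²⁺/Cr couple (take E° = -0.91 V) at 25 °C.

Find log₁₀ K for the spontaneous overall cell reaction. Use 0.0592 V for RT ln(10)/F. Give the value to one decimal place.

Cathode: Ag⁺/Ag; anode: Cr²⁺/Cr. E°cell = +1.72 V, n = 2.
log K = nE°cell / 0.0592 = (2)(+1.72) / 0.0592 = 58.1.

58.1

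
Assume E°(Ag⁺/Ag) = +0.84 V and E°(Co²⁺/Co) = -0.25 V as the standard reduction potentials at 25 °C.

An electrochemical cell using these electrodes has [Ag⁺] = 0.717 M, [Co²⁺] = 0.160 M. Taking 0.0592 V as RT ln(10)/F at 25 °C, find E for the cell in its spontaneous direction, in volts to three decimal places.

+1.105 V

Ag⁺/Ag is the cathode (higher E°), Co²⁺/Co the anode: E°cell = +0.84 − (-0.25) = +1.09 V, n = 2.
Overall: 2 Ag⁺(aq) + Co(s) → 2 Ag(s) + Co²⁺(aq)
Q = [Co²⁺] / ([Ag⁺]^2); log Q = -0.507.
E = E° − (0.0592/n) log Q = +1.09 − (0.0592/2)(-0.507) = +1.105 V.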